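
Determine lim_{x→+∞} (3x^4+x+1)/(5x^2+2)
This is an ∞/∞ indeterminate form as x → +∞.
Divide numerator and denominator by x^4 and let the lower-order terms vanish; the numerator's degree 4 exceeds the denominator's degree 2, so the quotient diverges.
Limit = ∞.

Final answer: ∞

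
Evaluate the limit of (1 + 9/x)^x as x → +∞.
As x → +∞: this is the defining limit (1 + 9/x)^x → e^9.
Limit = e^(9).

Final answer: e^(9)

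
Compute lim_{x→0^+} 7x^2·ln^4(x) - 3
The product is a 0·∞ indeterminate form at x → 0⁺.
Rewrite the product as 7·ln^4(x) / x^(-2) and apply L'Hôpital, or use the standard hierarchy x^(-2) ≫ |ln x|^4 as x → 0⁺.
The indeterminate product → 0, so the limit = -3.

Final answer: -3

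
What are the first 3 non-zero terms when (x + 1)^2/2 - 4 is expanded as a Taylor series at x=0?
x^2/2 + x - 7/2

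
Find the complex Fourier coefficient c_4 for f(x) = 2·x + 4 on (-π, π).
Compute the real Fourier coefficients first: a_4 = 0, b_4 = -1.
Then c_4 = (a_4 − i·b_4)/2 = i/2.

Final answer: i/2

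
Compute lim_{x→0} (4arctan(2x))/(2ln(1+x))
Both numerator and denominator → 0 as x → 0; this is a 0/0 indeterminate form.
Expand each to leading order near x = 0: numerator ~ 8·x, denominator ~ 2·x.
The limit of the ratio is 4.

Final answer: 4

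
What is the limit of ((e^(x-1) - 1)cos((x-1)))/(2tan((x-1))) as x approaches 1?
Both numerator and denominator → 0 as x → 1; this is a 0/0 indeterminate form.
Expand each to leading order near x = 1: numerator ~ (x - 1), denominator ~ 2·(x - 1).
The limit of the ratio is 1/2.

Final answer: 1/2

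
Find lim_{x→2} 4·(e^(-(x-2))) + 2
Direct substitution at x = 2 gives 6.

Final answer: 6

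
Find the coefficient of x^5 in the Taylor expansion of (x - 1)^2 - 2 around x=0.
Expand to order 5: (x - 1)^2 - 2 = x^2 - 2·x - 1 + O(x^6).
The coefficient of x^5 is 0.

Final answer: 0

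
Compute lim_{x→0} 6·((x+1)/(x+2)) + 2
Direct substitution at x = 0 gives 5.

Final answer: 5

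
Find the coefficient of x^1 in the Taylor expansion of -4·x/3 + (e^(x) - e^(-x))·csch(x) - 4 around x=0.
Expand to order 1: -4·x/3 + (e^(x) - e^(-x))·csch(x) - 4 = -4·x/3 - 2 + O(x^2).
The coefficient of x^1 is -4/3.

Final answer: -4/3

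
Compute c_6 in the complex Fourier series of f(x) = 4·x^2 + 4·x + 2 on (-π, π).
Compute the real Fourier coefficients first: a_6 = 4/9, b_6 = -4/3.
Then c_6 = (a_6 − i·b_6)/2 = 2/9 + 2·i/3.

Final answer: 2/9 + 2·i/3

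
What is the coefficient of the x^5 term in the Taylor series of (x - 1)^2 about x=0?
Expand to order 5: (x - 1)^2 = x^2 - 2·x + 1 + O(x^6).
The coefficient of x^5 is 0.

Final answer: 0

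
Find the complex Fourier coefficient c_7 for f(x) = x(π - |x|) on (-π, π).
Compute the real Fourier coefficients first: a_7 = 0, b_7 = 8/(343·π).
Then c_7 = (a_7 − i·b_7)/2 = -4·i/(343·π).

Final answer: -4·i/(343·π)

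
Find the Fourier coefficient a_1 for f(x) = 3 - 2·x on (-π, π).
a_1 = (1/π) ∫_{-π}^{π} f(x)·cos(1x) dx.
Evaluate the integral (use parity and integration by parts as needed): a_1 = 0.

Final answer: 0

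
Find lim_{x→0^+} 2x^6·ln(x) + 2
The product is a 0·∞ indeterminate form at x → 0⁺.
Rewrite the product as 2·ln(x) / x^(-6) and apply L'Hôpital, or use the standard hierarchy x^(-6) ≫ |ln x| as x → 0⁺.
The indeterminate product → 0, so the limit = 2.

Final answer: 2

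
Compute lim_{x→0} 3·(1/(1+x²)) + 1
Direct substitution at x = 0 gives 4.

Final answer: 4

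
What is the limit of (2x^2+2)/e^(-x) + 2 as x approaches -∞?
The quotient is an ∞/∞ indeterminate form as x → -∞.
Compare growth rates of the dominant terms (exponentials ≫ polynomials ≫ logarithms), or apply L'Hôpital's rule; the quotient → 0.
Adding the constant: 0 + 2 = 2. Limit = 2.

Final answer: 2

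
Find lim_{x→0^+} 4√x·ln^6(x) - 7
The product is a 0·∞ indeterminate form at x → 0⁺.
Rewrite the product as 4·ln^6(x) / x^(-1/2) and apply L'Hôpital, or use the standard hierarchy x^(-1/2) ≫ |ln x|^6 as x → 0⁺.
The indeterminate product → 0, so the limit = -7.

Final answer: -7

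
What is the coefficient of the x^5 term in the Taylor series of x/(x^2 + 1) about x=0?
Expand to order 5: x/(x^2 + 1) = x^5 - x^3 + x + O(x^6).
The coefficient of x^5 is 1.

Final answer: 1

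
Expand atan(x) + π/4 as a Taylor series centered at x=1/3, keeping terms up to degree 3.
atan(1/3) + π/4 + 9·(x - 1/3)/10 - 27·(x - 1/3)^2/100 - 81·(x - 1/3)^3/500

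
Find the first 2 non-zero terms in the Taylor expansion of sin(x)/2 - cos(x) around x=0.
x/2 - 1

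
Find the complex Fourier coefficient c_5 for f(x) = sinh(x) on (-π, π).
Compute the real Fourier coefficients first: a_5 = 0, b_5 = 5·sinh(π)/(13·π).
Then c_5 = (a_5 − i·b_5)/2 = -5·i·sinh(π)/(26·π).

Final answer: -5·i·sinh(π)/(26·π)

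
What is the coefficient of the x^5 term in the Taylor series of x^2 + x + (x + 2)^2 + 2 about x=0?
Expand to order 5: x^2 + x + (x + 2)^2 + 2 = 2·x^2 + 5·x + 6 + O(x^6).
The coefficient of x^5 is 0.

Final answer: 0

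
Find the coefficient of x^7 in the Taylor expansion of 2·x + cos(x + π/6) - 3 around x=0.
Expand to order 7: 2·x + cos(x + π/6) - 3 = x^7/10080 - √(3)·x^6/1440 - x^5/240 + √(3)·x^4/48 + x^3/12 - √(3)·x^2/4 + 3·x/2 - 3 + √(3)/2 + O(x^8).
The coefficient of x^7 is 1/10080.

Final answer: 1/10080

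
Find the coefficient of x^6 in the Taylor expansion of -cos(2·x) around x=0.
Expand to order 6: -cos(2·x) = 4·x^6/45 - 2·x^4/3 + 2·x^2 - 1 + O(x^7).
The coefficient of x^6 is 4/45.

Final answer: 4/45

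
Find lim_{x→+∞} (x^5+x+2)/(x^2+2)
This is an ∞/∞ indeterminate form as x → +∞.
Divide numerator and denominator by x^5 and let the lower-order terms vanish; the numerator's degree 5 exceeds the denominator's degree 2, so the quotient diverges.
Limit = ∞.

Final answer: ∞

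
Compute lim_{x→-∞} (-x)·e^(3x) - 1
The product is a 0·∞ indeterminate form at x → -∞.
Rewrite the product as (-x) / e^(-3x) (an ∞/∞ form) and apply L'Hôpital, or use the standard hierarchy e^(3|x|) ≫ |(-x)| as x → -∞.
The indeterminate product → 0, so the limit = -1.

Final answer: -1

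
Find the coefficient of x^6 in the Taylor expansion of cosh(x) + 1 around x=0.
Expand to order 6: cosh(x) + 1 = x^6/720 + x^4/24 + x^2/2 + 2 + O(x^7).
The coefficient of x^6 is 1/720.

Final answer: 1/720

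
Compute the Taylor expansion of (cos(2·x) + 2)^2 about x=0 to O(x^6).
8·x^4 - 12·x^2 + 9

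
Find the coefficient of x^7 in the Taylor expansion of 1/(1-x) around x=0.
Expand to order 7: 1/(1-x) = x^7 + x^6 + x^5 + x^4 + x^3 + x^2 + x + 1 + O(x^8).
The coefficient of x^7 is 1.

Final answer: 1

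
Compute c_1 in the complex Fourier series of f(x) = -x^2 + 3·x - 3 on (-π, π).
Compute the real Fourier coefficients first: a_1 = 4, b_1 = 6.
Then c_1 = (a_1 − i·b_1)/2 = 2 - 3·i.

Final answer: 2 - 3·i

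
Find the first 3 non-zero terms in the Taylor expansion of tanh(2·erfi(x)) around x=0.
x^5·(-64/(3·π^(3/2)) + 2/(5·√(π)) + 2048/(15·π^(5/2))) + x^3·(-64/(3·π^(3/2)) + 4/(3·√(π))) + 4·x/√(π)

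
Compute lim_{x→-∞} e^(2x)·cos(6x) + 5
Evaluate the dominant behaviour as x → -∞; each term tends to a finite value or vanishes.
Limit = 5.

Final answer: 5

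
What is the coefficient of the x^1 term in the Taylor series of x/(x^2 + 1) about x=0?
Expand to order 1: x/(x^2 + 1) = x + O(x^2).
The coefficient of x^1 is 1.

Final answer: 1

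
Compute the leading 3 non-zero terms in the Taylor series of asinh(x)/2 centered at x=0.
3·x^5/80 - x^3/12 + x/2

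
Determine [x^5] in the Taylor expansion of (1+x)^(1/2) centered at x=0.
Expand to order 5: (1+x)^(1/2) = 7·x^5/256 - 5·x^4/128 + x^3/16 - x^2/8 + x/2 + 1 + O(x^6).
The coefficient of x^5 is 7/256.

Final answer: 7/256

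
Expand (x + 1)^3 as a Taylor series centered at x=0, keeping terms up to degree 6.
x^3 + 3·x^2 + 3·x + 1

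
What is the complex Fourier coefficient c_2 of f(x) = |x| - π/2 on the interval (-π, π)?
Compute the real Fourier coefficients first: a_2 = 0, b_2 = 0.
Then c_2 = (a_2 − i·b_2)/2 = 0.

Final answer: 0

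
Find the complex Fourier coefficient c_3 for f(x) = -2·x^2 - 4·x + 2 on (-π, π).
Compute the real Fourier coefficients first: a_3 = 8/9, b_3 = -8/3.
Then c_3 = (a_3 − i·b_3)/2 = 4/9 + 4·i/3.

Final answer: 4/9 + 4·i/3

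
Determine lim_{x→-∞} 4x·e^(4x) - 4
The product is a 0·∞ indeterminate form at x → -∞.
Rewrite the product as 4x / e^(-4x) (an ∞/∞ form) and apply L'Hôpital, or use the standard hierarchy e^(4|x|) ≫ |x| as x → -∞.
The indeterminate product → 0, so the limit = -4.

Final answer: -4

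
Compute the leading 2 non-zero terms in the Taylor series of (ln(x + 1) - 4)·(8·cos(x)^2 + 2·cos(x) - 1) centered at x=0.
9·x - 36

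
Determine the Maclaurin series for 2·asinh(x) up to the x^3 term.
-x^3/3 + 2·x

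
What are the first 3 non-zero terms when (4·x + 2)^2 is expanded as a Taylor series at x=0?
16·x^2 + 16·x + 4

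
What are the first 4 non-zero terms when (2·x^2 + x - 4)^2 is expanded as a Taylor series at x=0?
4·x^3 - 15·x^2 - 8·x + 16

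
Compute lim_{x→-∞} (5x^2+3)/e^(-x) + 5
The quotient is an ∞/∞ indeterminate form as x → -∞.
Compare growth rates of the dominant terms (exponentials ≫ polynomials ≫ logarithms), or apply L'Hôpital's rule; the quotient → 0.
Adding the constant: 0 + 5 = 5. Limit = 5.

Final answer: 5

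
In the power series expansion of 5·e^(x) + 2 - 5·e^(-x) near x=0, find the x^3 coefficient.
Expand to order 3: 5·e^(x) + 2 - 5·e^(-x) = 5·x^3/3 + 10·x + 2 + O(x^4).
The coefficient of x^3 is 5/3.

Final answer: 5/3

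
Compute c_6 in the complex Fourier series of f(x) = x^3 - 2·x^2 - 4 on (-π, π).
Compute the real Fourier coefficients first: a_6 = -2/9, b_6 = 1/18 - π^2/3.
Then c_6 = (a_6 − i·b_6)/2 = -1/9 - i/36 + i·π^2/6.

Final answer: -1/9 - i/36 + i·π^2/6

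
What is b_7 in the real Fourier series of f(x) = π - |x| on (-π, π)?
b_7 = (1/π) ∫_{-π}^{π} f(x)·sin(7x) dx.
Evaluate the integral (use parity and integration by parts as needed): b_7 = 0.

Final answer: 0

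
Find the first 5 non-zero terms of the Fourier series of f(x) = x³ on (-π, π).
(-12 + 2·π^2)·sin(x) + (3/2 - π^2)·sin(2·x) + (-4/9 + 2·π^2/3)·sin(3·x) + (3/16 - π^2/2)·sin(4·x) + (-12/125 + 2·π^2/5)·sin(5·x)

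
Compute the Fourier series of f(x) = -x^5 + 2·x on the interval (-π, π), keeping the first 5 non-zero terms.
(-236 - 2·π^4 + 40·π^2)·sin(x) + (-5·π^2 + 11/2 + π^4)·sin(2·x) + (-2·π^4/3 + 28/81 + 40·π^2/27)·sin(3·x) + (-5·π^2/8 - 49/64 + π^4/2)·sin(4·x) + (-2·π^4/5 + 452/625 + 8·π^2/25)·sin(5·x)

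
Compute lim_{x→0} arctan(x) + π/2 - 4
Direct substitution at x = 0 gives -4 + π/2.

Final answer: -4 + π/2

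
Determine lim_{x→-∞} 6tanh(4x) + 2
Evaluate the dominant behaviour as x → -∞; each term tends to a finite value or vanishes.
Limit = -4.

Final answer: -4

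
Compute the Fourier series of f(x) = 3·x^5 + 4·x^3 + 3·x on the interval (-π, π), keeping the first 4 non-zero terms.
(-112·π^2 + 6·π^4 + 678)·sin(x) + (-3·π^4 - 39/2 + 11·π^2)·sin(2·x) + (-16·π^2/9 + 86/27 + 2·π^4)·sin(3·x) + (-3·π^4/2 - 93/64 - π^2/8)·sin(4·x)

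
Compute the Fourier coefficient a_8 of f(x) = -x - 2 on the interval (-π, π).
a_8 = (1/π) ∫_{-π}^{π} f(x)·cos(8x) dx.
Evaluate the integral (use parity and integration by parts as needed): a_8 = 0.

Final answer: 0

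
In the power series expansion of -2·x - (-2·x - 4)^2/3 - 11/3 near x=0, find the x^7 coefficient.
Expand to order 7: -2·x - (-2·x - 4)^2/3 - 11/3 = -4·x^2/3 - 22·x/3 - 9 + O(x^8).
The coefficient of x^7 is 0.

Final answer: 0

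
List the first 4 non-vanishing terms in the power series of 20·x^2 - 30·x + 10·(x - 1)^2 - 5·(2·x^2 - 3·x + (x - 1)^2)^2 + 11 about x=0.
-45·x^4 + 150·x^3 - 125·x^2 + 16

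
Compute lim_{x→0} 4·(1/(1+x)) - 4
Direct substitution at x = 0 gives 0.

Final answer: 0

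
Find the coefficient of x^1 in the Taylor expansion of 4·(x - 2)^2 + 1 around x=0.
Expand to order 1: 4·(x - 2)^2 + 1 = 17 - 16·x + O(x^2).
The coefficient of x^1 is -16.

Final answer: -16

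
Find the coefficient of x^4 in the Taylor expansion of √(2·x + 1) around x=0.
Expand to order 4: √(2·x + 1) = -5·x^4/8 + x^3/2 - x^2/2 + x + 1 + O(x^5).
The coefficient of x^4 is -5/8.

Final answer: -5/8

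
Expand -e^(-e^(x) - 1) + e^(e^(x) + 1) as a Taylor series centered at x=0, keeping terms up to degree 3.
x^3·(-e^(-2)/6 + 5·e^(2)/6) + x^2·e^(2) + x·(e^(-2) + e^(2)) - e^(-2) + e^(2)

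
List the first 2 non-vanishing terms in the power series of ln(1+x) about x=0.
-x^2/2 + x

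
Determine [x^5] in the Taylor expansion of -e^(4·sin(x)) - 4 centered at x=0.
Expand to order 5: -e^(4·sin(x)) - 4 = -97·x^5/30 - 8·x^4 - 10·x^3 - 8·x^2 - 4·x - 5 + O(x^6).
The coefficient of x^5 is -97/30.

Final answer: -97/30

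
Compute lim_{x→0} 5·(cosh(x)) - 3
Direct substitution at x = 0 gives 2.

Final answer: 2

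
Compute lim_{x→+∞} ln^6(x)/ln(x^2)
This is an ∞/∞ indeterminate form as x → +∞.
Write ln(x^2) = 2·ln(x), reducing the quotient to ln^5(x)/2 → ∞.
Limit = ∞.

Final answer: ∞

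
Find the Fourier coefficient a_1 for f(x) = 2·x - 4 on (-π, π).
a_1 = (1/π) ∫_{-π}^{π} f(x)·cos(1x) dx.
Evaluate the integral (use parity and integration by parts as needed): a_1 = 0.

Final answer: 0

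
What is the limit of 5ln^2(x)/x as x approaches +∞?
This is an ∞/∞ indeterminate form as x → +∞.
The polynomial denominator x dominates the logarithmic numerator (any positive power of x ≫ ln^2(x) as x → ∞), so the quotient → 0.
Limit = 0.

Final answer: 0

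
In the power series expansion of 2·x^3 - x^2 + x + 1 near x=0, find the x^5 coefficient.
Expand to order 5: 2·x^3 - x^2 + x + 1 = 2·x^3 - x^2 + x + 1 + O(x^6).
The coefficient of x^5 is 0.

Final answer: 0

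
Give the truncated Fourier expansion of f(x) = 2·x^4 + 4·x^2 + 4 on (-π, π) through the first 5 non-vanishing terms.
(80 - 16·π^2)·cos(x) + (-2 + 4·π^2)·cos(2·x) + (-16·π^2/9 - 16/27)·cos(3·x) + (5/8 + π^2)·cos(4·x) + 4 + 4·π^2/3 + 2·π^4/5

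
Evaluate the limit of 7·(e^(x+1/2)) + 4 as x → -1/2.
Direct substitution at x = -1/2 gives 11.

Final answer: 11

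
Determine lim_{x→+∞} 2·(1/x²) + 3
Evaluate the dominant behaviour as x → +∞; each term tends to a finite value or vanishes.
Limit = 3.

Final answer: 3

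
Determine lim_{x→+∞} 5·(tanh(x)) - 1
Evaluate the dominant behaviour as x → +∞; each term tends to a finite value or vanishes.
Limit = 4.

Final answer: 4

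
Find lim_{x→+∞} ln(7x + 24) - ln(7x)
This is an ∞ − ∞ indeterminate form.
Combine the logarithms: ln(7x+24) − ln(7x) = ln((7x+24)/(7x)) = ln(1 + 24/(7x)) → ln(1) = 0.
Limit = 0.

Final answer: 0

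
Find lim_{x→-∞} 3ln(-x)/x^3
This is an ∞/∞ indeterminate form as x → -∞.
Compare growth rates of the dominant terms (exponentials ≫ polynomials ≫ logarithms), or apply L'Hôpital's rule; the quotient → 0.
Limit = 0.

Final answer: 0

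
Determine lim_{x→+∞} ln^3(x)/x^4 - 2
The quotient is an ∞/∞ indeterminate form as x → +∞.
The polynomial denominator x^4 dominates the logarithmic numerator (any positive power of x ≫ ln^3(x) as x → ∞), so the quotient → 0.
Adding the constant: 0 - 2 = -2. Limit = -2.

Final answer: -2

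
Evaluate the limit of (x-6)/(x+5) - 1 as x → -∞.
Evaluate the dominant behaviour as x → -∞; each term tends to a finite value or vanishes.
Limit = 0.

Final answer: 0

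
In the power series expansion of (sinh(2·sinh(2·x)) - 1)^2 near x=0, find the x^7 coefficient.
-31648/315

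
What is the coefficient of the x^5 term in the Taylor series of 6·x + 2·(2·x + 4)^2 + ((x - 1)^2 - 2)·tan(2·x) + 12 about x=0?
Expand to order 5: 6·x + 2·(2·x + 4)^2 + ((x - 1)^2 - 2)·tan(2·x) + 12 = -8·x^5/5 - 16·x^4/3 - 2·x^3/3 + 4·x^2 + 36·x + 44 + O(x^6).
The coefficient of x^5 is -8/5.

Final answer: -8/5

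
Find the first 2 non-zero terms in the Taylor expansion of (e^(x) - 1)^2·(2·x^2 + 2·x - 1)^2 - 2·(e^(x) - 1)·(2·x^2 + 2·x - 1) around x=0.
-2·x^2 + 2·x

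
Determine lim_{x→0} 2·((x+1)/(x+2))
Direct substitution at x = 0 gives 1.

Final answer: 1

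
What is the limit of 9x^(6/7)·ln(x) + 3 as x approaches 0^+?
The product is a 0·∞ indeterminate form at x → 0⁺.
Rewrite the product as 9·ln(x) / x^(-6/7) and apply L'Hôpital, or use the standard hierarchy x^(-6/7) ≫ |ln x| as x → 0⁺.
The indeterminate product → 0, so the limit = 3.

Final answer: 3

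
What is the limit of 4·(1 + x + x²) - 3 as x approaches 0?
Direct substitution at x = 0 gives 1.

Final answer: 1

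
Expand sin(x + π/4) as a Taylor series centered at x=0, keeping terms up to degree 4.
√(2)·x^4/48 - √(2)·x^3/12 - √(2)·x^2/4 + √(2)·x/2 + √(2)/2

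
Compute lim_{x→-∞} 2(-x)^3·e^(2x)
This is a 0·∞ indeterminate form at x → -∞.
Rewrite the product as 2(-x)^3 / e^(-2x) (an ∞/∞ form) and apply L'Hôpital, or use the standard hierarchy e^(2|x|) ≫ |(-x)^3| as x → -∞.
The indeterminate product → 0, so the limit = 0.

Final answer: 0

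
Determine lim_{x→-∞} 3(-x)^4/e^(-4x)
This is an ∞/∞ indeterminate form as x → -∞.
Compare growth rates of the dominant terms (exponentials ≫ polynomials ≫ logarithms), or apply L'Hôpital's rule; the quotient → 0.
Limit = 0.

Final answer: 0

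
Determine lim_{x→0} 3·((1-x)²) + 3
Direct substitution at x = 0 gives 6.

Final answer: 6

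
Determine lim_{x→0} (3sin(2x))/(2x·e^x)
Both numerator and denominator → 0 as x → 0; this is a 0/0 indeterminate form.
Expand each to leading order near x = 0: numerator ~ 6·x, denominator ~ 2·x.
The limit of the ratio is 3.

Final answer: 3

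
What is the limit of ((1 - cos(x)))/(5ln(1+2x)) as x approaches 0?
Both numerator and denominator → 0 as x → 0; this is a 0/0 indeterminate form.
Expand each to leading order near x = 0: numerator ~ x^2/2, denominator ~ 10·x.
The limit of the ratio is 0.

Final answer: 0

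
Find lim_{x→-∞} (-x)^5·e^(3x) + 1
The product is a 0·∞ indeterminate form at x → -∞.
Rewrite the product as (-x)^5 / e^(-3x) (an ∞/∞ form) and apply L'Hôpital, or use the standard hierarchy e^(3|x|) ≫ |(-x)^5| as x → -∞.
The indeterminate product → 0, so the limit = 1.

Final answer: 1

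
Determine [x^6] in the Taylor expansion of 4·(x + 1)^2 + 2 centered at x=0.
Expand to order 6: 4·(x + 1)^2 + 2 = 4·x^2 + 8·x + 6 + O(x^7).
The coefficient of x^6 is 0.

Final answer: 0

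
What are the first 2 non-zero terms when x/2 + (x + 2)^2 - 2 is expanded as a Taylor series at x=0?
9·x/2 + 2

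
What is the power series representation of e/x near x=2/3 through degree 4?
3·e/2 - 9·e·(x - 2/3)/4 + 27·e·(x - 2/3)^2/8 - 81·e·(x - 2/3)^3/16 + 243·e·(x - 2/3)^4/32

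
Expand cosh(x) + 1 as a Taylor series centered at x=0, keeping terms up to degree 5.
x^4/24 + x^2/2 + 2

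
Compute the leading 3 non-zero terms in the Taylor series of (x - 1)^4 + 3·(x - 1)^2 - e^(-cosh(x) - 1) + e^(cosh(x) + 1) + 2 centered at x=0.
x^2·(e^(-2)/2 + e^(2)/2 + 9) - 10·x - e^(-2) + 6 + e^(2)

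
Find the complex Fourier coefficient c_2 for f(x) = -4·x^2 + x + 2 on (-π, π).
Compute the real Fourier coefficients first: a_2 = -4, b_2 = -1.
Then c_2 = (a_2 − i·b_2)/2 = -2 + i/2.

Final answer: -2 + i/2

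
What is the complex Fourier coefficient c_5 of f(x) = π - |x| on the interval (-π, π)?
Compute the real Fourier coefficients first: a_5 = 4/(25·π), b_5 = 0.
Then c_5 = (a_5 − i·b_5)/2 = 2/(25·π).

Final answer: 2/(25·π)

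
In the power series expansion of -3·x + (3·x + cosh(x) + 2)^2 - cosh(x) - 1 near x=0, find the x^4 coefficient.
Expand to order 4: -3·x + (3·x + cosh(x) + 2)^2 - cosh(x) - 1 = 11·x^4/24 + 3·x^3 + 23·x^2/2 + 15·x + 7 + O(x^5).
The coefficient of x^4 is 11/24.

Final answer: 11/24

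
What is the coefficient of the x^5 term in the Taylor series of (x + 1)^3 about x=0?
Expand to order 5: (x + 1)^3 = x^3 + 3·x^2 + 3·x + 1 + O(x^6).
The coefficient of x^5 is 0.

Final answer: 0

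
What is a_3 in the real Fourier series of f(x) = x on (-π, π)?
a_3 = (1/π) ∫_{-π}^{π} f(x)·cos(3x) dx.
Evaluate the integral (use parity and integration by parts as needed): a_3 = 0.

Final answer: 0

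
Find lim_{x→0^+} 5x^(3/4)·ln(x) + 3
The product is a 0·∞ indeterminate form at x → 0⁺.
Rewrite the product as 5·ln(x) / x^(-3/4) and apply L'Hôpital, or use the standard hierarchy x^(-3/4) ≫ |ln x| as x → 0⁺.
The indeterminate product → 0, so the limit = 3.

Final answer: 3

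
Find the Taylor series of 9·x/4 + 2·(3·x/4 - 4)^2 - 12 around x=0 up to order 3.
9·x^2/8 - 39·x/4 + 20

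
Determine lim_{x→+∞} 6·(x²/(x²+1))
Evaluate the dominant behaviour as x → +∞; each term tends to a finite value or vanishes.
Limit = 6.

Final answer: 6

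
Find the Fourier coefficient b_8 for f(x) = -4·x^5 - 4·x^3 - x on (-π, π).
b_8 = (1/π) ∫_{-π}^{π} f(x)·sin(8x) dx.
Evaluate the integral (use parity and integration by parts as needed): b_8 = 95/512 + 11·π^2/16 + π^4.

Final answer: 95/512 + 11·π^2/16 + π^4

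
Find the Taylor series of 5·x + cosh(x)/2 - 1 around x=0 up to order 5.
x^4/48 + x^2/4 + 5·x - 1/2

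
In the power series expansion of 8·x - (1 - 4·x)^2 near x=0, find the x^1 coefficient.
Expand to order 1: 8·x - (1 - 4·x)^2 = 16·x - 1 + O(x^2).
The coefficient of x^1 is 16.

Final answer: 16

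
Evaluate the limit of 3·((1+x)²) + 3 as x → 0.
Direct substitution at x = 0 gives 6.

Final answer: 6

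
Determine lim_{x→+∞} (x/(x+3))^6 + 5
As x → +∞: x/(x+3) = 1/(1 + 3/x) → 1, and the 6th power of a limit-1 base also → 1; with the additive constant, 1 + 5 = 6.
Limit = 6.

Final answer: 6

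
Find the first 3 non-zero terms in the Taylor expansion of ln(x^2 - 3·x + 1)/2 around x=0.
-3·x^3 - 7·x^2/4 - 3·x/2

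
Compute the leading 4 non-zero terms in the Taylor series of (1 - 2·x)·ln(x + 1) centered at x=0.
-11·x^4/12 + 4·x^3/3 - 5·x^2/2 + x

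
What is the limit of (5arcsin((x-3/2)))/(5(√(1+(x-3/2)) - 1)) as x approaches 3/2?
Both numerator and denominator → 0 as x → 3/2; this is a 0/0 indeterminate form.
Expand each to leading order near x = 3/2: numerator ~ 5·(x - 3/2), denominator ~ 5·(x - 3/2)/2.
The limit of the ratio is 2.

Final answer: 2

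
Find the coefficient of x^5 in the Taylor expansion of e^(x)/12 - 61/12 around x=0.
Expand to order 5: e^(x)/12 - 61/12 = x^5/1440 + x^4/288 + x^3/72 + x^2/24 + x/12 - 5 + O(x^6).
The coefficient of x^5 is 1/1440.

Final answer: 1/1440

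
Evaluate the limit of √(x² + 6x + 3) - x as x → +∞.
This is an ∞ − ∞ indeterminate form.
Multiply and divide by the conjugate √(x²+6x + 3) + x; the x² terms cancel, leaving (6x + 3)/(√(x²+6x + 3)+x) → 6/2 = 3.
Limit = 3.

Final answer: 3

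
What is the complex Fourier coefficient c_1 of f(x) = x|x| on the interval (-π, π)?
Compute the real Fourier coefficients first: a_1 = 0, b_1 = (-8 + 2·π^2)/π.
Then c_1 = (a_1 − i·b_1)/2 = -i·π + 4·i/π.

Final answer: -i·π + 4·i/π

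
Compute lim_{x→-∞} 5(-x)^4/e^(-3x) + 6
The quotient is an ∞/∞ indeterminate form as x → -∞.
Compare growth rates of the dominant terms (exponentials ≫ polynomials ≫ logarithms), or apply L'Hôpital's rule; the quotient → 0.
Adding the constant: 0 + 6 = 6. Limit = 6.

Final answer: 6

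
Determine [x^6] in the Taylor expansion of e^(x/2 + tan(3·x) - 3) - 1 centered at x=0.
10172881·e^(-3)/46080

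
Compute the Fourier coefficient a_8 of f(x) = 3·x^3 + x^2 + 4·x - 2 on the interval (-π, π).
a_8 = (1/π) ∫_{-π}^{π} f(x)·cos(8x) dx.
Evaluate the integral (use parity and integration by parts as needed): a_8 = 1/16.

Final answer: 1/16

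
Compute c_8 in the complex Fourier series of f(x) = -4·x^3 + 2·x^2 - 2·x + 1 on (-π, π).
Compute the real Fourier coefficients first: a_8 = 1/8, b_8 = 13/32 + π^2.
Then c_8 = (a_8 − i·b_8)/2 = 1/16 - i·π^2/2 - 13·i/64.

Final answer: 1/16 - i·π^2/2 - 13·i/64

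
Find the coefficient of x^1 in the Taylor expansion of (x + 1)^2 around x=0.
Expand to order 1: (x + 1)^2 = 2·x + 1 + O(x^2).
The coefficient of x^1 is 2.

Final answer: 2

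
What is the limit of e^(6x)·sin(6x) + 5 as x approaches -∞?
Evaluate the dominant behaviour as x → -∞; each term tends to a finite value or vanishes.
Limit = 5.

Final answer: 5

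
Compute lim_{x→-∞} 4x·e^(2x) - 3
The product is a 0·∞ indeterminate form at x → -∞.
Rewrite the product as 4x / e^(-2x) (an ∞/∞ form) and apply L'Hôpital, or use the standard hierarchy e^(2|x|) ≫ |x| as x → -∞.
The indeterminate product → 0, so the limit = -3.

Final answer: -3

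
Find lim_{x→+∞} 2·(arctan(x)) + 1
Evaluate the dominant behaviour as x → +∞; each term tends to a finite value or vanishes.
Limit = 1 + π.

Final answer: 1 + π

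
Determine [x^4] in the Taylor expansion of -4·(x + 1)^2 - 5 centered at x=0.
Expand to order 4: -4·(x + 1)^2 - 5 = -4·x^2 - 8·x - 9 + O(x^5).
The coefficient of x^4 is 0.

Final answer: 0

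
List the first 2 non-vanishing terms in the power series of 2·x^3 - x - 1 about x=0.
-x - 1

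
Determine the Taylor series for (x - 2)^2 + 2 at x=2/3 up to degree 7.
34/9 - 8·(x - 2/3)/3 + (x - 2/3)^2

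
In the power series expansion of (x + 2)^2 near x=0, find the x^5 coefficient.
Expand to order 5: (x + 2)^2 = x^2 + 4·x + 4 + O(x^6).
The coefficient of x^5 is 0.

Final answer: 0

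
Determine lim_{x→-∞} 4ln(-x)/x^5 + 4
The quotient is an ∞/∞ indeterminate form as x → -∞.
Compare growth rates of the dominant terms (exponentials ≫ polynomials ≫ logarithms), or apply L'Hôpital's rule; the quotient → 0.
Adding the constant: 0 + 4 = 4. Limit = 4.

Final answer: 4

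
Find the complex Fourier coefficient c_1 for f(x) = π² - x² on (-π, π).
Compute the real Fourier coefficients first: a_1 = 4, b_1 = 0.
Then c_1 = (a_1 − i·b_1)/2 = 2.

Final answer: 2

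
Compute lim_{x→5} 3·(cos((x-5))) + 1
Direct substitution at x = 5 gives 4.

Final answer: 4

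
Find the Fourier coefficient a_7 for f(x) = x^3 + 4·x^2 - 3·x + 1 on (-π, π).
a_7 = (1/π) ∫_{-π}^{π} f(x)·cos(7x) dx.
Evaluate the integral (use parity and integration by parts as needed): a_7 = -16/49.

Final answer: -16/49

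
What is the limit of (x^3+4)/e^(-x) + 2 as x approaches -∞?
The quotient is an ∞/∞ indeterminate form as x → -∞.
Compare growth rates of the dominant terms (exponentials ≫ polynomials ≫ logarithms), or apply L'Hôpital's rule; the quotient → 0.
Adding the constant: 0 + 2 = 2. Limit = 2.

Final answer: 2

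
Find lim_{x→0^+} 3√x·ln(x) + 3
The product is a 0·∞ indeterminate form at x → 0⁺.
Rewrite the product as 3·ln(x) / x^(-1/2) and apply L'Hôpital, or use the standard hierarchy x^(-1/2) ≫ |ln x| as x → 0⁺.
The indeterminate product → 0, so the limit = 3.

Final answer: 3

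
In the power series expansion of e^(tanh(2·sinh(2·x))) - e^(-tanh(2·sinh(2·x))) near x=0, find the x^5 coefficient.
-464/5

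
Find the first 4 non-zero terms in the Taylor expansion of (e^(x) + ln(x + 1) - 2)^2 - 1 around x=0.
29·x^4/12 - x^3 + 4·x^2 - 4·x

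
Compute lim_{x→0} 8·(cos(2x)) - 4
Direct substitution at x = 0 gives 4.

Final answer: 4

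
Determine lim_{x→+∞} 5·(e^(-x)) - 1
Evaluate the dominant behaviour as x → +∞; each term tends to a finite value or vanishes.
Limit = -1.

Final answer: -1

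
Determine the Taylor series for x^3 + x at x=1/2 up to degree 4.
5/8 + 7·(x - 1/2)/4 + 3·(x - 1/2)^2/2 + (x - 1/2)^3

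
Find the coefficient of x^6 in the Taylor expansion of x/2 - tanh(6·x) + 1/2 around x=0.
Expand to order 6: x/2 - tanh(6·x) + 1/2 = -5184·x^5/5 + 72·x^3 - 11·x/2 + 1/2 + O(x^7).
The coefficient of x^6 is 0.

Final answer: 0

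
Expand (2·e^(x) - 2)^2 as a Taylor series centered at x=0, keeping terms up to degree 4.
7·x^4/3 + 4·x^3 + 4·x^2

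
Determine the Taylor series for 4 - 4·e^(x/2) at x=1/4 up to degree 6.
-4·e^(1/8) + 4 - 2·e^(1/8)·(x - 1/4) - e^(1/8)·(x - 1/4)^2/2 - e^(1/8)·(x - 1/4)^3/12 - e^(1/8)·(x - 1/4)^4/96 - e^(1/8)·(x - 1/4)^5/960 - e^(1/8)·(x - 1/4)^6/11520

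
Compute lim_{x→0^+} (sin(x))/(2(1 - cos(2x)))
Both numerator and denominator → 0 as x → 0^+; this is a 0/0 indeterminate form.
Expand each to leading order near x = 0: numerator ~ x, denominator ~ 4·x^2.
The limit of the ratio is ∞.

Final answer: ∞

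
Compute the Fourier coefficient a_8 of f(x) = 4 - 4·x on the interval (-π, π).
a_8 = (1/π) ∫_{-π}^{π} f(x)·cos(8x) dx.
Evaluate the integral (use parity and integration by parts as needed): a_8 = 0.

Final answer: 0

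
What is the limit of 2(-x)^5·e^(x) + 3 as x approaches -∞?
The product is a 0·∞ indeterminate form at x → -∞.
Rewrite the product as 2(-x)^5 / e^(-x) (an ∞/∞ form) and apply L'Hôpital, or use the standard hierarchy e^(|x|) ≫ |(-x)^5| as x → -∞.
The indeterminate product → 0, so the limit = 3.

Final answer: 3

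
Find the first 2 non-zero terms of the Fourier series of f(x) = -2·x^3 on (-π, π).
(24 - 4·π^2)·sin(x) + (-3 + 2·π^2)·sin(2·x)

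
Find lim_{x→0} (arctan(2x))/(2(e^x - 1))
Both numerator and denominator → 0 as x → 0; this is a 0/0 indeterminate form.
Expand each to leading order near x = 0: numerator ~ 2·x, denominator ~ 2·x.
The limit of the ratio is 1.

Final answer: 1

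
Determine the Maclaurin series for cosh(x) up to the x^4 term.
x^4/24 + x^2/2 + 1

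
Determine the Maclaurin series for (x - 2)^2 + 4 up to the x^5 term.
x^2 - 4·x + 8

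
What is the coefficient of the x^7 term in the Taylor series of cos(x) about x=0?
Expand to order 7: cos(x) = -x^6/720 + x^4/24 - x^2/2 + 1 + O(x^8).
The coefficient of x^7 is 0.

Final answer: 0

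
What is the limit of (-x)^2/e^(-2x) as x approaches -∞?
This is an ∞/∞ indeterminate form as x → -∞.
Compare growth rates of the dominant terms (exponentials ≫ polynomials ≫ logarithms), or apply L'Hôpital's rule; the quotient → 0.
Limit = 0.

Final answer: 0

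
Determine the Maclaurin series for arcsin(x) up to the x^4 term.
x^3/6 + x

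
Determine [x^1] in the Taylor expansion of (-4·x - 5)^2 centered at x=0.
Expand to order 1: (-4·x - 5)^2 = 40·x + 25 + O(x^2).
The coefficient of x^1 is 40.

Final answer: 40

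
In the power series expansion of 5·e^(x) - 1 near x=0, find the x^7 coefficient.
Expand to order 7: 5·e^(x) - 1 = x^7/1008 + x^6/144 + x^5/24 + 5·x^4/24 + 5·x^3/6 + 5·x^2/2 + 5·x + 4 + O(x^8).
The coefficient of x^7 is 1/1008.

Final answer: 1/1008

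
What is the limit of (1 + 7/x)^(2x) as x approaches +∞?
As x → +∞: write (1 + 7/x)^(2x) = ((1 + 7/x)^x)^2 → (e^7)^2 = e^14.
Limit = e^(14).

Final answer: e^(14)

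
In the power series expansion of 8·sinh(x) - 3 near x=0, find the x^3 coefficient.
Expand to order 3: 8·sinh(x) - 3 = 4·x^3/3 + 8·x - 3 + O(x^4).
The coefficient of x^3 is 4/3.

Final answer: 4/3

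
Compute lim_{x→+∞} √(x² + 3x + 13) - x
This is an ∞ − ∞ indeterminate form.
Multiply and divide by the conjugate √(x²+3x + 13) + x; the x² terms cancel, leaving (3x + 13)/(√(x²+3x + 13)+x) → 3/2.
Limit = 3/2.

Final answer: 3/2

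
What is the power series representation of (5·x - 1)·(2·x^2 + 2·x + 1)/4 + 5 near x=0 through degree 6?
5·x^3/2 + 2·x^2 + 3·x/4 + 19/4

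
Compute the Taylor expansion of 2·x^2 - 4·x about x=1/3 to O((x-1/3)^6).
-10/9 - 8·(x - 1/3)/3 + 2·(x - 1/3)^2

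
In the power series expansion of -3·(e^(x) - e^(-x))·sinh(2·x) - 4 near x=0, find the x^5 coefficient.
Expand to order 5: -3·(e^(x) - e^(-x))·sinh(2·x) - 4 = -10·x^4 - 12·x^2 - 4 + O(x^6).
The coefficient of x^5 is 0.

Final answer: 0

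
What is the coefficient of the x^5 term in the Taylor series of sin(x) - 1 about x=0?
Expand to order 5: sin(x) - 1 = x^5/120 - x^3/6 + x - 1 + O(x^6).
The coefficient of x^5 is 1/120.

Final answer: 1/120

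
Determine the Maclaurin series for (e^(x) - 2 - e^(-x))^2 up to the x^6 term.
8·x^6/45 - x^5/15 + 4·x^4/3 - 4·x^3/3 + 4·x^2 - 8·x + 4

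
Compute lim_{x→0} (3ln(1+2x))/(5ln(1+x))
Both numerator and denominator → 0 as x → 0; this is a 0/0 indeterminate form.
Expand each to leading order near x = 0: numerator ~ 6·x, denominator ~ 5·x.
The limit of the ratio is 6/5.

Final answer: 6/5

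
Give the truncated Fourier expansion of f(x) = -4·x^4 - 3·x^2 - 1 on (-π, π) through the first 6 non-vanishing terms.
(-180 + 32·π^2)·cos(x) + (9 - 8·π^2)·cos(2·x) + (-28/27 + 32·π^2/9)·cos(3·x) - 2·π^2·cos(4·x) + (108/625 + 32·π^2/25)·cos(5·x) - 4·π^4/5 - π^2 - 1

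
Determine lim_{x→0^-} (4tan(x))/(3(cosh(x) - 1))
Both numerator and denominator → 0 as x → 0^-; this is a 0/0 indeterminate form.
Expand each to leading order near x = 0: numerator ~ 4·x, denominator ~ 3·x^2/2.
The limit of the ratio is -∞.

Final answer: -∞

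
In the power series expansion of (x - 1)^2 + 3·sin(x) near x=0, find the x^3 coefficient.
Expand to order 3: (x - 1)^2 + 3·sin(x) = -x^3/2 + x^2 + x + 1 + O(x^4).
The coefficient of x^3 is -1/2.

Final answer: -1/2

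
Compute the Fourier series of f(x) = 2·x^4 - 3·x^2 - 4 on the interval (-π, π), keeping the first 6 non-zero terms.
(108 - 16·π^2)·cos(x) + (-9 + 4·π^2)·cos(2·x) + (68/27 - 16·π^2/9)·cos(3·x) + (-9/8 + π^2)·cos(4·x) + (396/625 - 16·π^2/25)·cos(5·x) - π^2 - 4 + 2·π^4/5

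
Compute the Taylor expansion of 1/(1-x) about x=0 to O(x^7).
x^6 + x^5 + x^4 + x^3 + x^2 + x + 1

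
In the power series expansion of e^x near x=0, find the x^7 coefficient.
Expand to order 7: e^x = x^7/5040 + x^6/720 + x^5/120 + x^4/24 + x^3/6 + x^2/2 + x + 1 + O(x^8).
The coefficient of x^7 is 1/5040.

Final answer: 1/5040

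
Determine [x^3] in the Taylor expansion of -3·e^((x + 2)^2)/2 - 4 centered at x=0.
-22·e^(4)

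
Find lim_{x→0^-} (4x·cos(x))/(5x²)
Both numerator and denominator → 0 as x → 0^-; this is a 0/0 indeterminate form.
Expand each to leading order near x = 0: numerator ~ 4·x, denominator ~ 5·x^2.
The limit of the ratio is -∞.

Final answer: -∞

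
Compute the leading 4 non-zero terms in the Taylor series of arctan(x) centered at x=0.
-x^7/7 + x^5/5 - x^3/3 + x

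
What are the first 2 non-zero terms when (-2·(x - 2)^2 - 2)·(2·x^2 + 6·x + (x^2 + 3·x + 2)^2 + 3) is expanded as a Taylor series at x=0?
-124·x - 70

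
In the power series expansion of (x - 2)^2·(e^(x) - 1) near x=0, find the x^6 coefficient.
Expand to order 6: (x - 2)^2·(e^(x) - 1) = x^6/72 + x^5/30 - x^3/3 - 2·x^2 + 4·x + O(x^7).
The coefficient of x^6 is 1/72.

Final answer: 1/72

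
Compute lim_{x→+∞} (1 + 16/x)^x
As x → +∞: this is the defining limit (1 + 16/x)^x → e^16.
Limit = e^(16).

Final answer: e^(16)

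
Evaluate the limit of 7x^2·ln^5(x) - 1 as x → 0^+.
The product is a 0·∞ indeterminate form at x → 0⁺.
Rewrite the product as 7·ln^5(x) / x^(-2) and apply L'Hôpital, or use the standard hierarchy x^(-2) ≫ |ln x|^5 as x → 0⁺.
The indeterminate product → 0, so the limit = -1.

Final answer: -1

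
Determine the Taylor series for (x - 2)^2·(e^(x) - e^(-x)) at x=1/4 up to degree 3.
(-49 + 49·e^(1/2))·e^(-1/4)/16 + (105 - 7·e^(1/2))·e^(-1/4)·(x - 1/4)/16 + (-193 - 31·e^(1/2))·e^(-1/4)·(x - 1/4)^2/32 + (313 - 23·e^(1/2))·e^(-1/4)·(x - 1/4)^3/96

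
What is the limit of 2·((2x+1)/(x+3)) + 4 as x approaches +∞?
Evaluate the dominant behaviour as x → +∞; each term tends to a finite value or vanishes.
Limit = 8.

Final answer: 8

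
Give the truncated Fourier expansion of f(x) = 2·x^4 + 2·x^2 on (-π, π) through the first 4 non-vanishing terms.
(88 - 16·π^2)·cos(x) + (-4 + 4·π^2)·cos(2·x) + (8/27 - 16·π^2/9)·cos(3·x) + 2·π^2/3 + 2·π^4/5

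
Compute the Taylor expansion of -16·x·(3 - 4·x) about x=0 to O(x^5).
64·x^2 - 48·x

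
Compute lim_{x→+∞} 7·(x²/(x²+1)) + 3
Evaluate the dominant behaviour as x → +∞; each term tends to a finite value or vanishes.
Limit = 10.

Final answer: 10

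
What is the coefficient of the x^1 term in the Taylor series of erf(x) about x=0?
Expand to order 1: erf(x) = 2·x/√(π) + O(x^2).
The coefficient of x^1 is 2/√(π).

Final answer: 2/√(π)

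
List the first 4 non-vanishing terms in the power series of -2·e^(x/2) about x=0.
-x^3/24 - x^2/4 - x - 2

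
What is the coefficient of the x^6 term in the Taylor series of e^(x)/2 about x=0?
Expand to order 6: e^(x)/2 = x^6/1440 + x^5/240 + x^4/48 + x^3/12 + x^2/4 + x/2 + 1/2 + O(x^7).
The coefficient of x^6 is 1/1440.

Final answer: 1/1440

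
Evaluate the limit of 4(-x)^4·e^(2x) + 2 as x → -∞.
The product is a 0·∞ indeterminate form at x → -∞.
Rewrite the product as 4(-x)^4 / e^(-2x) (an ∞/∞ form) and apply L'Hôpital, or use the standard hierarchy e^(2|x|) ≫ |(-x)^4| as x → -∞.
The indeterminate product → 0, so the limit = 2.

Final answer: 2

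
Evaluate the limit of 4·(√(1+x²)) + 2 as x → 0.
Direct substitution at x = 0 gives 6.

Final answer: 6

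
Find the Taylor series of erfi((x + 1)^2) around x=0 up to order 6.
994·e·x^6/(5·√(π)) + 1588·e·x^5/(15·√(π)) + 158·e·x^4/(3·√(π)) + 24·e·x^3/√(π) + 10·e·x^2/√(π) + 4·e·x/√(π) + erfi(1)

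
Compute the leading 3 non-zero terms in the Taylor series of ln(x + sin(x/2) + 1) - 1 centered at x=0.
-9·x^2/8 + 3·x/2 - 1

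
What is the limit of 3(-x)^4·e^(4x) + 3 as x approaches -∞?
The product is a 0·∞ indeterminate form at x → -∞.
Rewrite the product as 3(-x)^4 / e^(-4x) (an ∞/∞ form) and apply L'Hôpital, or use the standard hierarchy e^(4|x|) ≫ |(-x)^4| as x → -∞.
The indeterminate product → 0, so the limit = 3.

Final answer: 3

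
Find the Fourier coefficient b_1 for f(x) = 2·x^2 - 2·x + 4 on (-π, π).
b_1 = (1/π) ∫_{-π}^{π} f(x)·sin(1x) dx.
Evaluate the integral (use parity and integration by parts as needed): b_1 = -4.

Final answer: -4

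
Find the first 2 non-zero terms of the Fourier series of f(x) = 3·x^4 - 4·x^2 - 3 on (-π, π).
(160 - 24·π^2)·cos(x) - 4·π^2/3 - 3 + 3·π^4/5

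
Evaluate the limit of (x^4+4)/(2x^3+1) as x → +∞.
This is an ∞/∞ indeterminate form as x → +∞.
Divide numerator and denominator by x^4 and let the lower-order terms vanish; the numerator's degree 4 exceeds the denominator's degree 3, so the quotient diverges.
Limit = ∞.

Final answer: ∞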